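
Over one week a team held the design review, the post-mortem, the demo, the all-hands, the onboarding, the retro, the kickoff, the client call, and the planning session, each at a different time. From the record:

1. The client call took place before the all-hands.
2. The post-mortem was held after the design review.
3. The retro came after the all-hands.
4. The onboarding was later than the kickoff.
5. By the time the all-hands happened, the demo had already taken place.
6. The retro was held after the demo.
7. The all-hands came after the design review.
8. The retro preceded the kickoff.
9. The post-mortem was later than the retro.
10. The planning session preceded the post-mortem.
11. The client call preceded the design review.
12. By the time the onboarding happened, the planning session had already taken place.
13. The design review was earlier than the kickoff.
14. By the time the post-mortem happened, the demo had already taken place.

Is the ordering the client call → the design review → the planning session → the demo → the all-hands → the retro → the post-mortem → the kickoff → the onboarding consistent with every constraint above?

Check each stated constraint against the proposed order — e.g. the planning session is ahead of the onboarding; the design review is ahead of the kickoff. Every pair is in the required order; nothing is violated.

yes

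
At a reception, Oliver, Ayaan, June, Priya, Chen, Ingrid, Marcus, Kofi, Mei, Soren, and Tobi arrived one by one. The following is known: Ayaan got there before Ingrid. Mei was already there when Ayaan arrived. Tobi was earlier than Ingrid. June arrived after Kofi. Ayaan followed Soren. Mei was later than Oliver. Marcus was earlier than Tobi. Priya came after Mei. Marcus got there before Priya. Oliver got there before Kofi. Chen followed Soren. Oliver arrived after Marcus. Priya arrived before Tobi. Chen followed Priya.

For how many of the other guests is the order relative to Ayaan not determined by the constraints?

5

Forced before Ayaan: Marcus, Mei, Oliver, and Soren; forced after Ayaan: Ingrid.
That leaves Chen, June, Kofi, Priya, and Tobi with no forced order relative to Ayaan — 5.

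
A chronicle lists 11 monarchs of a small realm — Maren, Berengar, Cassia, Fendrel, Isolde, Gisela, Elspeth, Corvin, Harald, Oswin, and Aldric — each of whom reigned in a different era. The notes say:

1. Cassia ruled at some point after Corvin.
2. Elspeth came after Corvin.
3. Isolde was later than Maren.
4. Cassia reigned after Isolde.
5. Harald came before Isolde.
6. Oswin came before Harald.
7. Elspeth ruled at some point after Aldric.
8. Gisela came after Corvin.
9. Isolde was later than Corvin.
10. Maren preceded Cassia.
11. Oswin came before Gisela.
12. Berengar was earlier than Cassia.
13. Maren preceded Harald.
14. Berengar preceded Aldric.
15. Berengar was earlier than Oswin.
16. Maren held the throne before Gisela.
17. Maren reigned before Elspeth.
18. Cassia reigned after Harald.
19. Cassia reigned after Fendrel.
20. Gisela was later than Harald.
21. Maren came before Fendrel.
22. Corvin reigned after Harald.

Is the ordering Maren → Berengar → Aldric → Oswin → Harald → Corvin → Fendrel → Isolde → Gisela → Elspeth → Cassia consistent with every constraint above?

Check each stated constraint against the proposed order — e.g. Maren is ahead of Elspeth; Maren is ahead of Cassia. Every pair is in the required order; nothing is violated.

yes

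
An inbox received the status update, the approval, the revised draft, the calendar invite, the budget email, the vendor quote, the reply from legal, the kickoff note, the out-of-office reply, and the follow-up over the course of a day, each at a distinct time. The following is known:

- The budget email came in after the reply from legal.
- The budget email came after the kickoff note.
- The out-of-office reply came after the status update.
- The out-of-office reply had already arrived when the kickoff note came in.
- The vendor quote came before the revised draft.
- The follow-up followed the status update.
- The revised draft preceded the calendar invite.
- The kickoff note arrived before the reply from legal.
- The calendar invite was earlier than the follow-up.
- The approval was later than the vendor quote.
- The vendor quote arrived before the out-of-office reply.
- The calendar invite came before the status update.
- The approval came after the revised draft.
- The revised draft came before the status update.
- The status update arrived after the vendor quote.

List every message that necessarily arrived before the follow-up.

Directly stated before the follow-up: the calendar invite and the status update.
The revised draft reaches the follow-up via the revised draft → the calendar invite → the follow-up.
The vendor quote reaches the follow-up via the vendor quote → the status update → the follow-up.
No chain forces the budget email (or any of the others) ahead of the follow-up.

the calendar invite, the revised draft, the status update, the vendor quote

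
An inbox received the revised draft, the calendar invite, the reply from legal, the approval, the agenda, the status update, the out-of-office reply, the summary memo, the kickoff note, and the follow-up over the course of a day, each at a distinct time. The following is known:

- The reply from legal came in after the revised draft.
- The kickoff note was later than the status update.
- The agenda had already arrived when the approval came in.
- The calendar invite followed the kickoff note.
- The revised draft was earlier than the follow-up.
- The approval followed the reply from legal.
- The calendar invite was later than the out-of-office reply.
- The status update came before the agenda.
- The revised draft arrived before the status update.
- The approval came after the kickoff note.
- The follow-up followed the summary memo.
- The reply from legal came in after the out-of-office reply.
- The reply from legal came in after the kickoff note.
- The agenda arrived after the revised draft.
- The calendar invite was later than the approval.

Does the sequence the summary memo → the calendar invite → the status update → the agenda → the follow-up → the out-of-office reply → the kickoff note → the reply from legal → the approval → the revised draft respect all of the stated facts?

The constraints require the revised draft before the reply from legal, but in the proposed sequence the reply from legal appears ahead of the revised draft. That one violation is enough.

no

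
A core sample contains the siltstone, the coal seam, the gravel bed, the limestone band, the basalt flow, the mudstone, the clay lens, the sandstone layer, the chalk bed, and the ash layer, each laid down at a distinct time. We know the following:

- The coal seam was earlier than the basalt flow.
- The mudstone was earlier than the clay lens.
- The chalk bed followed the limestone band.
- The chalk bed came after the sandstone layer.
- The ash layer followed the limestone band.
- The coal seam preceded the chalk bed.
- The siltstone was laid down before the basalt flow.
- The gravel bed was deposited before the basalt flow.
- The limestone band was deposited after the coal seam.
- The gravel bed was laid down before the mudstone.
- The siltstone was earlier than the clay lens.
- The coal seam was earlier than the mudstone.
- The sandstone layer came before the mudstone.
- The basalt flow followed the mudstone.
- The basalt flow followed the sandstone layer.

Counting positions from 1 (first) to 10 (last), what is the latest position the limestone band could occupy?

The limestone band must come before the ash layer and the chalk bed — 2 layers forced after it.
Everything else can be placed before the limestone band in some valid order, so the limestone band can sit as late as position 10 − 2 = 8.

8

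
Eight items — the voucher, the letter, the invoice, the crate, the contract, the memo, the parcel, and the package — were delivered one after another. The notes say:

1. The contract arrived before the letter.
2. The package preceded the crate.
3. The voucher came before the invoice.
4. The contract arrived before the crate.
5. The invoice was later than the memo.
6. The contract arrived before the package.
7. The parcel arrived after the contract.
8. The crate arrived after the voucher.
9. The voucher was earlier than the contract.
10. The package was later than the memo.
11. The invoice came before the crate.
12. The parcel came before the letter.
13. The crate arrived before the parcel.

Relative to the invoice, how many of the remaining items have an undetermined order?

2

Forced before the invoice: the memo and the voucher; forced after the invoice: the crate, the letter, and the parcel.
That leaves the contract and the package with no forced order relative to the invoice — 2.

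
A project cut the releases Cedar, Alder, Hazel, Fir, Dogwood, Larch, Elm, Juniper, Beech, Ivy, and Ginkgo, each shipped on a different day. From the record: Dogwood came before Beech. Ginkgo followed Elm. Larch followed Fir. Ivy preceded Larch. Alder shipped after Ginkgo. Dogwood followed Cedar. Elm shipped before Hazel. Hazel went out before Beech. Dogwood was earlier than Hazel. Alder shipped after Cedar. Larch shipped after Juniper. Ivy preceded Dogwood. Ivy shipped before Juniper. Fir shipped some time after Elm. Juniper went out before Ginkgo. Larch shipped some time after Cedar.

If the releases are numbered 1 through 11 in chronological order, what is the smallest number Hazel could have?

5

Cedar, Dogwood, Elm, and Ivy must all come before Hazel — 4 forced predecessors.
Nothing else is forced ahead of Hazel, so its earliest slot is position 4 + 1 = 5.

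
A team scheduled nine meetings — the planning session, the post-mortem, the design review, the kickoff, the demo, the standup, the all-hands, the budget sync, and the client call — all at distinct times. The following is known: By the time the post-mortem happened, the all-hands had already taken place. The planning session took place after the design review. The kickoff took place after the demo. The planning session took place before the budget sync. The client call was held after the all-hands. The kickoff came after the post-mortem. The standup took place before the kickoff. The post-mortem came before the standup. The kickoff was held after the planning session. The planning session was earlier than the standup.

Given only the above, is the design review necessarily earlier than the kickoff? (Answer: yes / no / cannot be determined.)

Chain the constraints: the design review → the planning session → the kickoff. Each link is directly stated, so the design review comes before the kickoff.

yes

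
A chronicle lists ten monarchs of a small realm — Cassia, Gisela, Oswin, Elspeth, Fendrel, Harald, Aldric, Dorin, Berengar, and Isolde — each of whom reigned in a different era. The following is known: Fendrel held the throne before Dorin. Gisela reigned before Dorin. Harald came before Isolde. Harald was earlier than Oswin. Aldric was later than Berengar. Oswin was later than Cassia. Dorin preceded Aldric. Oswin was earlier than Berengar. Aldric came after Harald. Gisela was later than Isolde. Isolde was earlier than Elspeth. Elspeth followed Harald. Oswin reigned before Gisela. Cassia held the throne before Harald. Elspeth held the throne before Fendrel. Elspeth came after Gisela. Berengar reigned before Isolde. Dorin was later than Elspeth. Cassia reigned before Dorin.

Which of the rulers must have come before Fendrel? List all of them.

Berengar, Cassia, Elspeth, Gisela, Harald, Isolde, Oswin

Directly stated before Fendrel: Elspeth.
Berengar reaches Fendrel via Berengar → Isolde → Elspeth → Fendrel.
Cassia reaches Fendrel via Cassia → Harald → Elspeth → Fendrel.
Gisela reaches Fendrel via Gisela → Elspeth → Fendrel.
Likewise Harald, Isolde, and Oswin each reach Fendrel by chaining the stated constraints.
No chain forces Aldric (or any of the others) ahead of Fendrel.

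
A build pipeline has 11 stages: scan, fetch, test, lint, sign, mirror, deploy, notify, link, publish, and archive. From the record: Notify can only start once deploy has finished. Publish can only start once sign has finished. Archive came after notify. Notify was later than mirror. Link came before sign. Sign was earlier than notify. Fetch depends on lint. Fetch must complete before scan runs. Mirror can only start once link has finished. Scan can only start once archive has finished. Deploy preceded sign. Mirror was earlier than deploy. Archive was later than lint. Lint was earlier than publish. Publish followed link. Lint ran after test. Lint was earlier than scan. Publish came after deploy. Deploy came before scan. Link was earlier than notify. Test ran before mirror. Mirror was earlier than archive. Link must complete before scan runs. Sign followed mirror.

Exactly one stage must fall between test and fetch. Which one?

lint

Tracing the constraints gives test → lint → fetch, so lint sits after test and before fetch.
No other stage is forced both after test and before fetch.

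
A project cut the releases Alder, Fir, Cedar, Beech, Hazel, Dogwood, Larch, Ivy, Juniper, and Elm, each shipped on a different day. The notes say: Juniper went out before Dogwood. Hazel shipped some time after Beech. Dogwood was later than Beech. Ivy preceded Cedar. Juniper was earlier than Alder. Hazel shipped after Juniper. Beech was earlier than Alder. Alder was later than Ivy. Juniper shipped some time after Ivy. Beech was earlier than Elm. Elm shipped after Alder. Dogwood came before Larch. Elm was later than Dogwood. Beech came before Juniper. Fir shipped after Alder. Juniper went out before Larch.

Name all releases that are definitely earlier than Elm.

Directly stated before Elm: Alder, Beech, and Dogwood.
Ivy reaches Elm via Ivy → Alder → Elm.
Juniper reaches Elm via Juniper → Alder → Elm.

Alder, Beech, Dogwood, Ivy, Juniper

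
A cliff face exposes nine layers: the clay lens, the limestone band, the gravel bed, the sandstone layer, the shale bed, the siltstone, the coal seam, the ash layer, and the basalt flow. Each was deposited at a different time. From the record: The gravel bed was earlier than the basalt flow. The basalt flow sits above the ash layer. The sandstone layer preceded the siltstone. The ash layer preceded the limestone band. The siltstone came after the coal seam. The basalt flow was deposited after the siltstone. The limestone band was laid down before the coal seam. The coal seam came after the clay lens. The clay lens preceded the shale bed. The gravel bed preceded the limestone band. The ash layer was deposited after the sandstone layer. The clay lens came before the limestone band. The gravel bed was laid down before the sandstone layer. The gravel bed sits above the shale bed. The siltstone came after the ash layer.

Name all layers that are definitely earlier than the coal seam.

the ash layer, the clay lens, the gravel bed, the limestone band, the sandstone layer, the shale bed

Directly stated before the coal seam: the clay lens and the limestone band.
The ash layer reaches the coal seam via the ash layer → the limestone band → the coal seam.
The gravel bed reaches the coal seam via the gravel bed → the limestone band → the coal seam.
The sandstone layer reaches the coal seam via the sandstone layer → the ash layer → the limestone band → the coal seam.
Likewise the shale bed reaches the coal seam by chaining the stated constraints.
No chain forces the basalt flow (or any of the others) ahead of the coal seam.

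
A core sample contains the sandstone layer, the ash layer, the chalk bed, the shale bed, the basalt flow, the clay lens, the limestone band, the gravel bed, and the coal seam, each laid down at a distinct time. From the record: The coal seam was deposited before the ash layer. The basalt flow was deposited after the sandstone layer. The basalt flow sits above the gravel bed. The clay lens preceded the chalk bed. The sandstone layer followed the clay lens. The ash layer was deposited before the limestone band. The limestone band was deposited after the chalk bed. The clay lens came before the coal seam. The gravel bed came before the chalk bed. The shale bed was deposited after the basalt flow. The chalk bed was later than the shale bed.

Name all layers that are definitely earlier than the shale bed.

the basalt flow, the clay lens, the gravel bed, the sandstone layer

Directly stated before the shale bed: the basalt flow.
The clay lens reaches the shale bed via the clay lens → the sandstone layer → the basalt flow → the shale bed.
The gravel bed reaches the shale bed via the gravel bed → the basalt flow → the shale bed.
The sandstone layer reaches the shale bed via the sandstone layer → the basalt flow → the shale bed.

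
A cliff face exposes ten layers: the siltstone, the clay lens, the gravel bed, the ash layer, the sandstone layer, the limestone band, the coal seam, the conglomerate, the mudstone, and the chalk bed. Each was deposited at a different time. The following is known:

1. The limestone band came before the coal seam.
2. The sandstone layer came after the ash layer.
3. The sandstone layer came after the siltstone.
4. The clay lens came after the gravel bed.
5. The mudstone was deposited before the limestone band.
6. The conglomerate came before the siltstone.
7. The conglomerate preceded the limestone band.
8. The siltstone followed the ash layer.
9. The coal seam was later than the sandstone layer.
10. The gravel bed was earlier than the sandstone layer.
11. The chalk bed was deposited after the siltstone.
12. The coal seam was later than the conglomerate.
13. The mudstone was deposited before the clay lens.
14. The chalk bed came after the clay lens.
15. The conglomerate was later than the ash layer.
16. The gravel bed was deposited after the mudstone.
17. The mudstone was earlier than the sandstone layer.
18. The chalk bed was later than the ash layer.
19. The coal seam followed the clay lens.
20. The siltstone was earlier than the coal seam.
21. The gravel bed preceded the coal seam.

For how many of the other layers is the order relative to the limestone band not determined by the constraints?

5

Forced before the limestone band: the ash layer, the conglomerate, and the mudstone; forced after the limestone band: the coal seam.
That leaves the chalk bed, the clay lens, the gravel bed, the sandstone layer, and the siltstone with no forced order relative to the limestone band — 5.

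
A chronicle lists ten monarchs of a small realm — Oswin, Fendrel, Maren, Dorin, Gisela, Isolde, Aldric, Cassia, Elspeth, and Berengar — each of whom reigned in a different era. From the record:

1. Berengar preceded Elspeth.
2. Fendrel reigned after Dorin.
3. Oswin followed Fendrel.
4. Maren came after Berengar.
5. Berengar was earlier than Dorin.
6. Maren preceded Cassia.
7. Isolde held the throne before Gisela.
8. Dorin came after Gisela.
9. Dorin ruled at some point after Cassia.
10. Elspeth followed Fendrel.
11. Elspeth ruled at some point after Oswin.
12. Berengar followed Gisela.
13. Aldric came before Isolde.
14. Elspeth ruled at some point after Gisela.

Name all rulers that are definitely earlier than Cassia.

Aldric, Berengar, Gisela, Isolde, Maren

Directly stated before Cassia: Maren.
Aldric reaches Cassia via Aldric → Isolde → Gisela → Berengar → Maren → Cassia.
Berengar reaches Cassia via Berengar → Maren → Cassia.
Gisela reaches Cassia via Gisela → Berengar → Maren → Cassia.
Likewise Isolde reaches Cassia by chaining the stated constraints.
No chain forces Elspeth (or any of the others) ahead of Cassia.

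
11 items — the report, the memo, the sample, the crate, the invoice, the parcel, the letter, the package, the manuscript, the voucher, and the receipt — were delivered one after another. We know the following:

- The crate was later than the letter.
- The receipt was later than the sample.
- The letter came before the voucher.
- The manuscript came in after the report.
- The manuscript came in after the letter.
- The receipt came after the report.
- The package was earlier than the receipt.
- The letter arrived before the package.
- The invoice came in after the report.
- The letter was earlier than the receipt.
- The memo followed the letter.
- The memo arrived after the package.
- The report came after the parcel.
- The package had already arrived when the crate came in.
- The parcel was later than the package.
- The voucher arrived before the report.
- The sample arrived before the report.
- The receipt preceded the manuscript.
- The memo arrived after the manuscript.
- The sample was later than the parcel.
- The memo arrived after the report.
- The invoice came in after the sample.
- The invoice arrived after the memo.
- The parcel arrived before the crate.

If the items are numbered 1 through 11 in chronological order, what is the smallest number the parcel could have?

The letter and the package must both come before the parcel — 2 forced predecessors.
Nothing else is forced ahead of the parcel, so its earliest slot is position 2 + 1 = 3.

3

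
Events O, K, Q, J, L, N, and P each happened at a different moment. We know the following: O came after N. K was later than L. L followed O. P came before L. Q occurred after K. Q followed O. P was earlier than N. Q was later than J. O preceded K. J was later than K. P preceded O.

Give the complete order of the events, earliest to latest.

The constraints fix every adjacent pair, so only one ordering works:
P → N → O → L → K → J → Q.

P, N, O, L, K, J, Q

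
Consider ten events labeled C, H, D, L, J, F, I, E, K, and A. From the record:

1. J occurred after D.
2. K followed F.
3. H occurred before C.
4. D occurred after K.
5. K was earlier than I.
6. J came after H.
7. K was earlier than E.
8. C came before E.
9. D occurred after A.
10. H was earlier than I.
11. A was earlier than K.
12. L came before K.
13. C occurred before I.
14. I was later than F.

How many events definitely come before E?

Directly stated before E: C and K.
A reaches E via A → K → E.
F reaches E via F → K → E.
H reaches E via H → C → E.
Likewise L reaches E by chaining the stated constraints.
No chain forces I (or any of the others) ahead of E.
That's A, C, F, H, K, and L — 6 in all.

6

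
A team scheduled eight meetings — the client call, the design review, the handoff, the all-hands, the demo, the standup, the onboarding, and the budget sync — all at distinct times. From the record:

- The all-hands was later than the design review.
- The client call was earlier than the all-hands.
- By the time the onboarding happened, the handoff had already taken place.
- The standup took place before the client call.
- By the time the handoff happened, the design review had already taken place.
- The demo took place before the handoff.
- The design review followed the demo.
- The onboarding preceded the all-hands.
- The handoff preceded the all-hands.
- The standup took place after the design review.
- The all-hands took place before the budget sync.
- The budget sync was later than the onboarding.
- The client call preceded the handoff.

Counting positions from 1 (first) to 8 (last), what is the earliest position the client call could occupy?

4

The demo, the design review, and the standup must all come before the client call — 3 forced predecessors.
Nothing else is forced ahead of the client call, so its earliest slot is position 3 + 1 = 4.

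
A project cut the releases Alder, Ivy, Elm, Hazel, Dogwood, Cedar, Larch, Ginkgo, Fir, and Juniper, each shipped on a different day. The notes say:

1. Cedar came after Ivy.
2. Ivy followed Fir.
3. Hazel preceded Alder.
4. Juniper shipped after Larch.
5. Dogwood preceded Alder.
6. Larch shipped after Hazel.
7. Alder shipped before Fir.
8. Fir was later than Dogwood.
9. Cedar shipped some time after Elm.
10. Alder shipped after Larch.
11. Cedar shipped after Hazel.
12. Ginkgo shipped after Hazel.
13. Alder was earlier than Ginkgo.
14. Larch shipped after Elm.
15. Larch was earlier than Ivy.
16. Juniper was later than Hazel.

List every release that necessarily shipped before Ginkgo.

Alder, Dogwood, Elm, Hazel, Larch

Directly stated before Ginkgo: Alder and Hazel.
Dogwood reaches Ginkgo via Dogwood → Alder → Ginkgo.
Elm reaches Ginkgo via Elm → Larch → Alder → Ginkgo.
Larch reaches Ginkgo via Larch → Alder → Ginkgo.
No chain forces Cedar (or any of the others) ahead of Ginkgo.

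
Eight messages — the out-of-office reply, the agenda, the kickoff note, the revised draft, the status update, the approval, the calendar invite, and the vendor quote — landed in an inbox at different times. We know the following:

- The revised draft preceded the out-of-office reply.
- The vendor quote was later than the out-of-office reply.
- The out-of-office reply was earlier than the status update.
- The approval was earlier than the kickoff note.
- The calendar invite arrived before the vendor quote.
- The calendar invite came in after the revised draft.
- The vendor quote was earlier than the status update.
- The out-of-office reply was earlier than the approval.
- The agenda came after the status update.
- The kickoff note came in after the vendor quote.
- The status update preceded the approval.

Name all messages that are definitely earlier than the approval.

Directly stated before the approval: the out-of-office reply and the status update.
The calendar invite reaches the approval via the calendar invite → the vendor quote → the status update → the approval.
The revised draft reaches the approval via the revised draft → the out-of-office reply → the approval.
The vendor quote reaches the approval via the vendor quote → the status update → the approval.
No chain forces the agenda (or any of the others) ahead of the approval.

the calendar invite, the out-of-office reply, the revised draft, the status update, the vendor quote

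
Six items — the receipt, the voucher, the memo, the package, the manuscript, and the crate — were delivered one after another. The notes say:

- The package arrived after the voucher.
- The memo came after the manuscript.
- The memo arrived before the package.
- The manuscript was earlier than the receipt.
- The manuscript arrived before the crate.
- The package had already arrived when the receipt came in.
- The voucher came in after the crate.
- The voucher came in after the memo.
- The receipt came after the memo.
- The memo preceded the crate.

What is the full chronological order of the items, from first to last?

The constraints fix every adjacent pair, so only one ordering works:
the manuscript → the memo → the crate → the voucher → the package → the receipt.

the manuscript, the memo, the crate, the voucher, the package, the receipt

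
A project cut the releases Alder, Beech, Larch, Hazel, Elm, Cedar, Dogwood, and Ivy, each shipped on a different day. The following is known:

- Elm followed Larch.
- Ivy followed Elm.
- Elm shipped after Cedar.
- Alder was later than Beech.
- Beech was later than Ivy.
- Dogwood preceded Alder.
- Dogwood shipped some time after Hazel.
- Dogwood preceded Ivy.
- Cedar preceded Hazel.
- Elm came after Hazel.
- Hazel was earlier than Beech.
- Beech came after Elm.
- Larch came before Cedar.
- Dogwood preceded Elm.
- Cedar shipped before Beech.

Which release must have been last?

Alder

Every other release has a chain of constraints placing it before Alder, so Alder is last.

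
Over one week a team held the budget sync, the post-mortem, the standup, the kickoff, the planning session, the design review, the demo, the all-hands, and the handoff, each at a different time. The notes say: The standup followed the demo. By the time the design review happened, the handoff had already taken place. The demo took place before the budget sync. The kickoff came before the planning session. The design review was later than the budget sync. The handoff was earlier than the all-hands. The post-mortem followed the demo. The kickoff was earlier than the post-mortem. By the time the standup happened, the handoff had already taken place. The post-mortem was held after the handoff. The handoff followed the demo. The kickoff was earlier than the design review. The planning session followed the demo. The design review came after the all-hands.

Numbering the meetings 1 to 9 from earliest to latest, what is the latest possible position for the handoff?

The handoff must come before the all-hands, the design review, the post-mortem, and the standup — 4 meetings forced after it.
Everything else can be placed before the handoff in some valid order, so the handoff can sit as late as position 9 − 4 = 5.

5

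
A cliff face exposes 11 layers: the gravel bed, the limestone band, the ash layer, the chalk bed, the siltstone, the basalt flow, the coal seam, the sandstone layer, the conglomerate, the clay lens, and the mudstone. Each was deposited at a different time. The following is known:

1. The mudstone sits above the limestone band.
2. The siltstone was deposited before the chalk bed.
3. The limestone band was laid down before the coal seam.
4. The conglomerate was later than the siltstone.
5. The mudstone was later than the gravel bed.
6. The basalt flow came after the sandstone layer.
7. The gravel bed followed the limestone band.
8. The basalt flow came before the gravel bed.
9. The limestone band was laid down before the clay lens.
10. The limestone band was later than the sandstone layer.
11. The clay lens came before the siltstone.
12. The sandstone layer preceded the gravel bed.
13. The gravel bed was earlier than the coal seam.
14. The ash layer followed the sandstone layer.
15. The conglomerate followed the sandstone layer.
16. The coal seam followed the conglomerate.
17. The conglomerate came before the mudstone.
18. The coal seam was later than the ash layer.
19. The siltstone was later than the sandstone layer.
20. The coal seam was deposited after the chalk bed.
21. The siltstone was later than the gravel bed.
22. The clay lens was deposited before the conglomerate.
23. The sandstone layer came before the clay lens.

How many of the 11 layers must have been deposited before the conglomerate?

Directly stated before the conglomerate: the clay lens, the sandstone layer, and the siltstone.
The basalt flow reaches the conglomerate via the basalt flow → the gravel bed → the siltstone → the conglomerate.
The gravel bed reaches the conglomerate via the gravel bed → the siltstone → the conglomerate.
The limestone band reaches the conglomerate via the limestone band → the clay lens → the conglomerate.
That's the basalt flow, the clay lens, the gravel bed, the limestone band, the sandstone layer, and the siltstone — 6 in all.

6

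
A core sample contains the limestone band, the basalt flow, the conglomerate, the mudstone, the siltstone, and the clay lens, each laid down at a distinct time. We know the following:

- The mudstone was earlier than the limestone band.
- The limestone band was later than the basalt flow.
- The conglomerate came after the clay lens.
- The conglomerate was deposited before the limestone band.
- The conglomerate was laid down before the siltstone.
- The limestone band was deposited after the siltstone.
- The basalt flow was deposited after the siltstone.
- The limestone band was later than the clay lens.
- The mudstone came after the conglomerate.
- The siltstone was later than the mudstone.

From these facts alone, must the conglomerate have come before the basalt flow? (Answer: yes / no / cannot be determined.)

Chain the constraints: the conglomerate → the siltstone → the basalt flow. Each link is directly stated, so the conglomerate comes before the basalt flow.

yes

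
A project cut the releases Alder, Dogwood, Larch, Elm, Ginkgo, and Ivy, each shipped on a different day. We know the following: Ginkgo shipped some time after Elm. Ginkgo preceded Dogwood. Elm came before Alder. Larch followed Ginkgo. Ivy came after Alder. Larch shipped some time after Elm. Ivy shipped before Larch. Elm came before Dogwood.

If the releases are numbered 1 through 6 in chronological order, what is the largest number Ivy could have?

Ivy must come before Larch — 1 release forced after it.
Everything else can be placed before Ivy in some valid order, so Ivy can sit as late as position 6 − 1 = 5.

5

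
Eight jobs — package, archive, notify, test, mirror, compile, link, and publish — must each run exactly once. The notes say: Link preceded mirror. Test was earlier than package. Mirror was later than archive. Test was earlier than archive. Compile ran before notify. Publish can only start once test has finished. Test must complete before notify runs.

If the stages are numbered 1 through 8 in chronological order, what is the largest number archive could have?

7

Archive must come before mirror — 1 stage forced after it.
Everything else can be placed before archive in some valid order, so archive can sit as late as position 8 − 1 = 7.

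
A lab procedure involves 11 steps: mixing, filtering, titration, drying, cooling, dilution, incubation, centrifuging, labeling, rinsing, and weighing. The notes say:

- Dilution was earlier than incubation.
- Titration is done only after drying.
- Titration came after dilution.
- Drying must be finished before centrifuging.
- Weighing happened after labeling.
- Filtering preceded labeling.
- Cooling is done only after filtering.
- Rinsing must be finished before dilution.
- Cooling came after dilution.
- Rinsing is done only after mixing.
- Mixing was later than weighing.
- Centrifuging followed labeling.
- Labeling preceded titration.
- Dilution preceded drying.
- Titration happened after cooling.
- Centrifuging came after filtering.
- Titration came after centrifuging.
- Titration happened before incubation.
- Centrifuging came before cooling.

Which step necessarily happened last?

Every other step has a chain of constraints placing it before incubation, so incubation is last.

incubation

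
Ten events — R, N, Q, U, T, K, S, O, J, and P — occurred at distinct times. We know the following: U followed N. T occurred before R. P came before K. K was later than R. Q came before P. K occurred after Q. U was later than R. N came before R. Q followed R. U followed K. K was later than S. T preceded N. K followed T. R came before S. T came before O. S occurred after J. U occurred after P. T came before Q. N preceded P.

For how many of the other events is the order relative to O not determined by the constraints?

Forced before O: T.
That leaves J, K, N, P, Q, R, S, and U with no forced order relative to O — 8.

8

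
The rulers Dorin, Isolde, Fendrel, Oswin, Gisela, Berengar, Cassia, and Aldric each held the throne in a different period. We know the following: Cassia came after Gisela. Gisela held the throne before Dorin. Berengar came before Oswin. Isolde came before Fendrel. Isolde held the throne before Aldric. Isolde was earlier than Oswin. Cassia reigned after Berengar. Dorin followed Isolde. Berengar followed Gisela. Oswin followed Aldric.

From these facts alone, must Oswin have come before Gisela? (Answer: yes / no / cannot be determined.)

Tracing the constraints gives Gisela → Berengar → Oswin, so Gisela must come before Oswin.
That means Oswin cannot be before Gisela.

no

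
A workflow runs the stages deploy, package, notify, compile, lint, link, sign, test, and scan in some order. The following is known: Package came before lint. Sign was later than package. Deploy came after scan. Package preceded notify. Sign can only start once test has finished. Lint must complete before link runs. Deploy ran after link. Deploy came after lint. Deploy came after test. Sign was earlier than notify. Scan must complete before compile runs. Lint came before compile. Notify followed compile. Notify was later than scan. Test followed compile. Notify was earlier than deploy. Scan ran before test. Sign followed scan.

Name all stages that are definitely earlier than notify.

Directly stated before notify: compile, package, scan, and sign.
Lint reaches notify via lint → compile → notify.
Test reaches notify via test → sign → notify.
No chain forces deploy (or any of the others) ahead of notify.

compile, lint, package, scan, sign, test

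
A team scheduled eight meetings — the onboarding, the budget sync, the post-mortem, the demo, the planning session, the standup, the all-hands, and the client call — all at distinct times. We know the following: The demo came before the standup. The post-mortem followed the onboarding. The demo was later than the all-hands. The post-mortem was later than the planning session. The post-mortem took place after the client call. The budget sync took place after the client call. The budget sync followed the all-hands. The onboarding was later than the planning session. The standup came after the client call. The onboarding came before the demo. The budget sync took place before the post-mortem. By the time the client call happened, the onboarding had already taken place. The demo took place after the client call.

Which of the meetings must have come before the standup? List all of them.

the all-hands, the client call, the demo, the onboarding, the planning session

Directly stated before the standup: the client call and the demo.
The all-hands reaches the standup via the all-hands → the demo → the standup.
The onboarding reaches the standup via the onboarding → the client call → the standup.
The planning session reaches the standup via the planning session → the onboarding → the client call → the standup.
No chain forces the post-mortem (or any of the others) ahead of the standup.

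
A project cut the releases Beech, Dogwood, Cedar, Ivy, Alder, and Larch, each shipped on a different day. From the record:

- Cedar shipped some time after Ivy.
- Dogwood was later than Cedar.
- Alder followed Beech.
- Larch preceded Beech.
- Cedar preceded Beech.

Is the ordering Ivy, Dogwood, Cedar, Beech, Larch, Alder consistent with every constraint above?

no

The constraints require Cedar before Dogwood, but in the proposed sequence Dogwood appears ahead of Cedar. That one violation is enough.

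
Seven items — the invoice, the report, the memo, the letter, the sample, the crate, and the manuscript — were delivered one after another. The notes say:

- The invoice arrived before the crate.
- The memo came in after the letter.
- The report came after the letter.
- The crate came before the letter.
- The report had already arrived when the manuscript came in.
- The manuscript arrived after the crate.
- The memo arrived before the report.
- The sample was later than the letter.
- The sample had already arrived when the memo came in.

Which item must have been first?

the invoice

The invoice has a chain of constraints placing it before every other item, so the invoice must be first.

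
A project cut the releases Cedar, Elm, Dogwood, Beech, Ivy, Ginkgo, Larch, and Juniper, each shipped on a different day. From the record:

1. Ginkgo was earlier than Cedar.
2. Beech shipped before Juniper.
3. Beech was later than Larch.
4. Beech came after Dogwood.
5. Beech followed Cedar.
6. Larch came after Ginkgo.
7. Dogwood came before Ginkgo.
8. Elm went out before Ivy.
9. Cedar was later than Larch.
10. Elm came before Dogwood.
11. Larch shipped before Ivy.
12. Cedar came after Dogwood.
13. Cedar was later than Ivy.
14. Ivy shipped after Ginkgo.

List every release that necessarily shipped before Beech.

Cedar, Dogwood, Elm, Ginkgo, Ivy, Larch

Directly stated before Beech: Cedar, Dogwood, and Larch.
Elm reaches Beech via Elm → Dogwood → Beech.
Ginkgo reaches Beech via Ginkgo → Larch → Beech.
Ivy reaches Beech via Ivy → Cedar → Beech.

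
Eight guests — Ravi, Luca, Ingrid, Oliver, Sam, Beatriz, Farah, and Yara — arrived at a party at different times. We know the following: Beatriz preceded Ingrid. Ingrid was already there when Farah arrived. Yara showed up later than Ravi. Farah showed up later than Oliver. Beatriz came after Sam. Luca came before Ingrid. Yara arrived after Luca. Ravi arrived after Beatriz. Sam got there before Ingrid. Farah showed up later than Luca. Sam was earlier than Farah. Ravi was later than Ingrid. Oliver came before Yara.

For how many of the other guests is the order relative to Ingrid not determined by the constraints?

Forced before Ingrid: Beatriz, Luca, and Sam; forced after Ingrid: Farah, Ravi, and Yara.
That leaves Oliver with no forced order relative to Ingrid — 1.

1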